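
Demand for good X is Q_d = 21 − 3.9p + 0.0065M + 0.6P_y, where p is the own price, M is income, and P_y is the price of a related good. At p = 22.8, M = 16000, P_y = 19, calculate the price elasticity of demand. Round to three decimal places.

First evaluate Q_d: 21 − 3.9(22.8) + 0.0065(16000) + 0.6(19) = 21 − 88.92 + 104 + 11.4 = 47.48.
∂Q_d/∂p = −3.9, so E_p = (−3.9)·(22.8/47.48) ≈ -1.873.
|E_p| > 1: demand is elastic.

-1.873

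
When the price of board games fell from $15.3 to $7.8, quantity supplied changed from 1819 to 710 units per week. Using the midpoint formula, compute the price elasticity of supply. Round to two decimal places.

1.35

%ΔQ = (710 − 1819)/[(1819 + 710)/2] = -1109/1264.5 ≈ -0.8770.
%Δp = (7.8 − 15.3)/[(15.3 + 7.8)/2] = -7.5/11.55 ≈ -0.6494.
Arc elasticity E = %ΔQ/%Δp ≈ -0.8770/-0.6494 ≈ 1.35.
|E| > 1: supply is elastic over this range.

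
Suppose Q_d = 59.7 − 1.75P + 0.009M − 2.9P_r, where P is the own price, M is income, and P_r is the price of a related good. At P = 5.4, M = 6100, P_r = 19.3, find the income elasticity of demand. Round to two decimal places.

At the given point, Q_d = 59.7 − 1.75(5.4) + 0.009(6100) − 2.9(19.3) = 59.7 − 9.45 + 54.9 − 55.97 = 49.18.
∂Q_d/∂M = +0.009, so E_I = 0.009·(6100/49.18) ≈ 1.12.
E_I > 1: normal good (luxury).

1.12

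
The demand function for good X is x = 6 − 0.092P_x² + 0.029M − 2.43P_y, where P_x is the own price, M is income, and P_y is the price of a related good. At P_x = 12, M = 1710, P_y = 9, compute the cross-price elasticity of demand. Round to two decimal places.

-1.07

Substituting, x = 6 − 0.092(12)² + 0.029(1710) − 2.43(9) = 6 − 13.248 + 49.59 − 21.87 = 20.472.
∂x/∂P_y = −2.43, so E_xy = -2.43·(9/20.472) ≈ -1.07.
E_xy < 0: the goods are complements.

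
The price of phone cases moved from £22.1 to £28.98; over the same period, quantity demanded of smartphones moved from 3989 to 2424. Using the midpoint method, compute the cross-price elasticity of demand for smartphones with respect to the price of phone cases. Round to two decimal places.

-1.81

%ΔQ_x = (2424 − 3989)/[(3989+2424)/2] = -1565/3206.5 ≈ -0.4881.
%ΔP_y = (28.98 − 22.1)/[(22.1+28.98)/2] ≈ 0.2694.
E_xy = -0.4881/0.2694 ≈ -1.81.
E_xy < 0, so smartphones and phone cases are complements.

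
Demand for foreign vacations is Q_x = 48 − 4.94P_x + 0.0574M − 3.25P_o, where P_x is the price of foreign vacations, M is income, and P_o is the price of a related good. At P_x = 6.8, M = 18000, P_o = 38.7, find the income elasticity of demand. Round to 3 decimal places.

At the given point, Q_x = 48 − 4.94(6.8) + 0.0574(18000) − 3.25(38.7) = 48 − 33.592 + 1033.2 − 125.775 = 921.833.
∂Q_x/∂M = +0.0574, so E_I = 0.0574·(18000/921.833) ≈ 1.121.
E_I > 1: normal good (luxury).

1.121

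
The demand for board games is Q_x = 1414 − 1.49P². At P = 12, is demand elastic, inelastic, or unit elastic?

inelastic

At P = 12, Q_x = 1199.44.
dQ_x/dP = −2·1.49·P = −35.76.
Point elasticity E = (dQ_x/dP)·(P/Q_x) = -35.76 × 12/1199.44 ≈ -0.358.
|E| ≈ 0.358 < 1, so demand is inelastic.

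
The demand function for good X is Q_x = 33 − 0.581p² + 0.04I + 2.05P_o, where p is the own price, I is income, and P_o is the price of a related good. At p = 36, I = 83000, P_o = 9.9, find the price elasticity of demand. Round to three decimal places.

-0.575

Substituting, Q_x = 33 − 0.581(36)² + 0.04(83000) + 2.05(9.9) = 33 − 752.976 + 3320 + 20.295 = 2620.319.
∂Q_x/∂p = −2·0.581·p = -41.832, so E_p = -41.832·(36/2620.319) ≈ -0.575.
|E_p| < 1: demand is inelastic.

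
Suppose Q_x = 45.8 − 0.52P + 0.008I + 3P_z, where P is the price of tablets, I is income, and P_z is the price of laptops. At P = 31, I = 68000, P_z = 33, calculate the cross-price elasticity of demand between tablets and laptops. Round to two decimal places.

0.15

Evaluating quantity at (P, I, P_z) gives Q_x = 45.8 − 0.52(31) + 0.008(68000) + 3(33) = 45.8 − 16.12 + 544 + 99 = 672.68.
∂Q_x/∂P_z = +3, so E_xy = 3·(33/672.68) ≈ 0.15.
E_xy > 0: the goods are substitutes.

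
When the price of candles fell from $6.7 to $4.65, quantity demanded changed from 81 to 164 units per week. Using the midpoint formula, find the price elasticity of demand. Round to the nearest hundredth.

%ΔQ = (164 − 81)/[(81 + 164)/2] = 83/122.5 ≈ 0.6776.
%Δp = (4.65 − 6.7)/[(6.7 + 4.65)/2] = -2.05/5.675 ≈ -0.3612.
Arc elasticity E = %ΔQ/%Δp ≈ 0.6776/-0.3612 ≈ -1.88.
|E| > 1: demand is elastic over this range.

-1.88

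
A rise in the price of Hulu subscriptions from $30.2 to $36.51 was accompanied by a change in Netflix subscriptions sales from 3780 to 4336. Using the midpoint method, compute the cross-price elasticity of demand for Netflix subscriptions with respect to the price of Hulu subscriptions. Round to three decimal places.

0.724

%ΔQ_x = (4336 − 3780)/[(3780+4336)/2] = 556/4058 ≈ 0.1370.
%ΔP_y = (36.51 − 30.2)/[(30.2+36.51)/2] ≈ 0.1892.
E_xy = 0.1370/0.1892 ≈ 0.724.
E_xy > 0, so Netflix subscriptions and Hulu subscriptions are substitutes.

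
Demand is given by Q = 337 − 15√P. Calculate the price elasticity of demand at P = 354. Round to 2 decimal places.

-2.58

At P = 354, Q = 54.7767.
dQ/dP = −15/(2√P) = −15/(2·18.8149).
Point elasticity E = (dQ/dP)·(P/Q) = -0.3986 × 354/54.7767 ≈ -2.58.
|E| > 1, so demand is elastic at this price.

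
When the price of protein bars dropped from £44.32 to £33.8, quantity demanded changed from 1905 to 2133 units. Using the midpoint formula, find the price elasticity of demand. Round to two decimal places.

%Δq = (2133 − 1905)/[(1905 + 2133)/2] = 228/2019 ≈ 0.1129.
%ΔP = (33.8 − 44.32)/[(44.32 + 33.8)/2] = -10.52/39.06 ≈ -0.2693.
Arc elasticity E = %Δq/%ΔP ≈ 0.1129/-0.2693 ≈ -0.42.
|E| < 1: demand is inelastic over this range.

-0.42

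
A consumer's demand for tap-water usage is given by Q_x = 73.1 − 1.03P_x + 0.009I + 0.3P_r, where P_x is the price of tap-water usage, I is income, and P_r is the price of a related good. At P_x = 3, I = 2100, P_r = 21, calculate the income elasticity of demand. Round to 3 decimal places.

First evaluate Q_x: 73.1 − 1.03(3) + 0.009(2100) + 0.3(21) = 73.1 − 3.09 + 18.9 + 6.3 = 95.21.
∂Q_x/∂I = +0.009, so E_I = 0.009·(2100/95.21) ≈ 0.199.
E_I ∈ (0,1): normal good (necessity).

0.199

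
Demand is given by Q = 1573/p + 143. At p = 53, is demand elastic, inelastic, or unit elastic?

At p = 53, Q = 172.6792.
dQ/dp = −1573/p² = −0.56.
Point elasticity E = (dQ/dp)·(p/Q) = -0.56 × 53/172.6792 ≈ -0.172.
|E| ≈ 0.172 < 1, so demand is inelastic.

inelastic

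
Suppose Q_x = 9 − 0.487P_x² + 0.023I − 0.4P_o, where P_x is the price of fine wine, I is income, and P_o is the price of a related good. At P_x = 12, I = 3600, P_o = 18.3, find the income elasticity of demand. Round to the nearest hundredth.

5.77

At the given point, Q_x = 9 − 0.487(12)² + 0.023(3600) − 0.4(18.3) = 9 − 70.128 + 82.8 − 7.32 = 14.352.
∂Q_x/∂I = +0.023, so E_I = 0.023·(3600/14.352) ≈ 5.77.
E_I > 1: normal good (luxury).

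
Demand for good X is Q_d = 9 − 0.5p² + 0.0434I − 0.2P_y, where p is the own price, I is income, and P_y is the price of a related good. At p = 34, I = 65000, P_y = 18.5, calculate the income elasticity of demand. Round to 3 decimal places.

At the given point, Q_d = 9 − 0.5(34)² + 0.0434(65000) − 0.2(18.5) = 9 − 578 + 2821 − 3.7 = 2248.3.
∂Q_d/∂I = +0.0434, so E_I = 0.0434·(65000/2248.3) ≈ 1.255.
E_I > 1: normal good (luxury).

1.255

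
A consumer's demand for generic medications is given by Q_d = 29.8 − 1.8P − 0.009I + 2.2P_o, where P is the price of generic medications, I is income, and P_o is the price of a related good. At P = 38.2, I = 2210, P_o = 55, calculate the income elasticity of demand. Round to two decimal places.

-0.32

At the given point, Q_d = 29.8 − 1.8(38.2) − 0.009(2210) + 2.2(55) = 29.8 − 68.76 − 19.89 + 121 = 62.15.
∂Q_d/∂I = −0.009, so E_I = -0.009·(2210/62.15) ≈ -0.32.
E_I < 0: inferior good.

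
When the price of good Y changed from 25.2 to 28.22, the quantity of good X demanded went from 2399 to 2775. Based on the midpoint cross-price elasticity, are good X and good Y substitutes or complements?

%ΔQ_x = (2775 − 2399)/[(2399+2775)/2] = 376/2587 ≈ 0.1453.
%ΔP_y = (28.22 − 25.2)/[(25.2+28.22)/2] ≈ 0.1131.
E_xy = 0.1453/0.1131 ≈ 1.285.
E_xy > 0, so the goods are substitutes.

substitutes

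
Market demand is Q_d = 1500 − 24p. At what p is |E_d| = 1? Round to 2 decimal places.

31.25

For linear demand Q_d = a − bp, E = −bp/(a − bp). |E| = 1 ⇒ bp = a − bp ⇒ p = a/(2b).
p = 1500/(2·24) = 31.25.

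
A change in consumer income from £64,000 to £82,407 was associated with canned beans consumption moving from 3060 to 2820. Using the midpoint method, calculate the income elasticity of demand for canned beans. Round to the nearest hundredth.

-0.32

%ΔQ = (2820 − 3060)/[(3060+2820)/2] = -240/2940 ≈ -0.0816.
%ΔY = (82,407 − 64,000)/[(64,000+82,407)/2] = 18407/73203.5 ≈ 0.2514.
E_I = %ΔQ/%ΔY ≈ -0.32.
E_I < 0: inferior good.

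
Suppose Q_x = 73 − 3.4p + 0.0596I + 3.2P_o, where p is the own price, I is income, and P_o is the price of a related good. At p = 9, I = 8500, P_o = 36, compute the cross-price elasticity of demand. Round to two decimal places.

Substituting, Q_x = 73 − 3.4(9) + 0.0596(8500) + 3.2(36) = 73 − 30.6 + 506.6 + 115.2 = 664.2.
∂Q_x/∂P_o = +3.2, so E_xy = 3.2·(36/664.2) ≈ 0.17.
E_xy > 0: the goods are substitutes.

0.17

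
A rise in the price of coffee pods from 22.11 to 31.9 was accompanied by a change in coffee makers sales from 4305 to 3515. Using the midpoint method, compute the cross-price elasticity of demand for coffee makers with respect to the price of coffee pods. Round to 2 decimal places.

-0.56

%ΔQ_x = (3515 − 4305)/[(4305+3515)/2] = -790/3910 ≈ -0.2020.
%ΔP_y = (31.9 − 22.11)/[(22.11+31.9)/2] ≈ 0.3625.
E_xy = -0.2020/0.3625 ≈ -0.56.
E_xy < 0, so coffee makers and coffee pods are complements.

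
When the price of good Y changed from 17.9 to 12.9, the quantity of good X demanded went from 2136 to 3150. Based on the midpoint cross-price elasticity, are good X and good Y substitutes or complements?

complements

%ΔQ_x = (3150 − 2136)/[(2136+3150)/2] = 1014/2643 ≈ 0.3837.
%ΔP_y = (12.9 − 17.9)/[(17.9+12.9)/2] ≈ -0.3247.
E_xy = 0.3837/-0.3247 ≈ -1.182.
E_xy < 0, so the goods are complements.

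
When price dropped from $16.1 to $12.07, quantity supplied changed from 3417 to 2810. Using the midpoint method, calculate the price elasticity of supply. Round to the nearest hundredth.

0.68

%ΔQ = (2810 − 3417)/[(3417 + 2810)/2] = -607/3113.5 ≈ -0.1950.
%ΔP = (12.07 − 16.1)/[(16.1 + 12.07)/2] = -4.03/14.085 ≈ -0.2861.
Arc elasticity E = %ΔQ/%ΔP ≈ -0.1950/-0.2861 ≈ 0.68.
|E| < 1: supply is inelastic over this range.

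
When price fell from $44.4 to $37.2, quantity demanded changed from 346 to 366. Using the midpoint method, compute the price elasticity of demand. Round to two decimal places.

-0.32

%Δq = (366 − 346)/[(346 + 366)/2] = 20/356 ≈ 0.0562.
%ΔP = (37.2 − 44.4)/[(44.4 + 37.2)/2] = -7.2/40.8 ≈ -0.1765.
Arc elasticity E = %Δq/%ΔP ≈ 0.0562/-0.1765 ≈ -0.32.
|E| < 1: demand is inelastic over this range.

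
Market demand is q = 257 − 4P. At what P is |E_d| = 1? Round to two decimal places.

For linear demand q = a − bP, E = −bP/(a − bP). |E| = 1 ⇒ bP = a − bP ⇒ P = a/(2b).
P = 257/(2·4) ≈ 32.13.

32.13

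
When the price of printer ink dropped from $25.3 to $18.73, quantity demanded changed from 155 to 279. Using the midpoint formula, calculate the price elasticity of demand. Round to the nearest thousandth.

%ΔQ = (279 − 155)/[(155 + 279)/2] = 124/217 ≈ 0.5714.
%Δp = (18.73 − 25.3)/[(25.3 + 18.73)/2] = -6.57/22.015 ≈ -0.2984.
Arc elasticity E = %ΔQ/%Δp ≈ 0.5714/-0.2984 ≈ -1.915.
|E| > 1: demand is elastic over this range.

-1.915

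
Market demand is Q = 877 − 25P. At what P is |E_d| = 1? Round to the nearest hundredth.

For linear demand Q = a − bP, E = −bP/(a − bP). |E| = 1 ⇒ bP = a − bP ⇒ P = a/(2b).
P = 877/(2·25) = 17.54.

17.54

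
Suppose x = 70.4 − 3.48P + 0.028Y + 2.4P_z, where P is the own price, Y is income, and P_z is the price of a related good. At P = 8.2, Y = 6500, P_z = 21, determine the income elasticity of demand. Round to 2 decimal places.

0.66

Evaluating quantity at (P, Y, P_z) gives x = 70.4 − 3.48(8.2) + 0.028(6500) + 2.4(21) = 70.4 − 28.536 + 182 + 50.4 = 274.264.
∂x/∂Y = +0.028, so E_I = 0.028·(6500/274.264) ≈ 0.66.
E_I ∈ (0,1): normal good (necessity).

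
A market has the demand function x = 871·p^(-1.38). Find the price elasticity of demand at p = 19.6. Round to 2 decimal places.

For a Cobb–Douglas (constant-elasticity) form x = A·p^α·…, the elasticity with respect to p equals the exponent α at every point.
Here the exponent on p is -1.38, so the price elasticity of demand is -1.38.

-1.38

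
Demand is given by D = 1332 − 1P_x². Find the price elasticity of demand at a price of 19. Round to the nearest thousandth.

-0.744

At P_x = 19, D = 971.
dD/dP_x = −2·1·P_x = −38.
Point elasticity E = (dD/dP_x)·(P_x/D) = -38 × 19/971 ≈ -0.744.
|E| < 1, so demand is inelastic at this price.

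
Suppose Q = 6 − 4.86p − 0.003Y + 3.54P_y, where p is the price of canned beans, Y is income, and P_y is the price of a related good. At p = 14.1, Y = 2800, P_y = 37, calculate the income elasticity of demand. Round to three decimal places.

Evaluating quantity at (p, Y, P_y) gives Q = 6 − 4.86(14.1) − 0.003(2800) + 3.54(37) = 6 − 68.526 − 8.4 + 130.98 = 60.054.
∂Q/∂Y = −0.003, so E_I = -0.003·(2800/60.054) ≈ -0.140.
E_I < 0: inferior good.

-0.140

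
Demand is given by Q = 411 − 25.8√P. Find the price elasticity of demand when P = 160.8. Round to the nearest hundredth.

-1.95

At P = 160.8, Q = 83.8381.
dQ/dP = −25.8/(2√P) = −25.8/(2·12.6807).
Point elasticity E = (dQ/dP)·(P/Q) = -1.0173 × 160.8/83.8381 ≈ -1.95.
|E| > 1, so demand is elastic at this price.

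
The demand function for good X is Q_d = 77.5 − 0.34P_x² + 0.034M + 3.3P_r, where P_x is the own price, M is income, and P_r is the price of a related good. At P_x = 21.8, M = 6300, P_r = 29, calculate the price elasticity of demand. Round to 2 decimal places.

First evaluate Q_d: 77.5 − 0.34(21.8)² + 0.034(6300) + 3.3(29) = 77.5 − 161.5816 + 214.2 + 95.7 = 225.8184.
∂Q_d/∂P_x = −2·0.34·P_x = -14.824, so E_p = -14.824·(21.8/225.8184) ≈ -1.43.
|E_p| > 1: demand is elastic.

-1.43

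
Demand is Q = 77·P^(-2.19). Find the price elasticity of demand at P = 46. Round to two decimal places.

-2.19

For a Cobb–Douglas (constant-elasticity) form Q = A·P^α·…, the elasticity with respect to P equals the exponent α at every point.
Here the exponent on P is -2.19, so the price elasticity of demand is -2.19.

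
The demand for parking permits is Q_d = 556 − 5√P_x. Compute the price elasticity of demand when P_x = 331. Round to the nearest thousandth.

-0.098

At P_x = 331, Q_d = 465.033.
dQ_d/dP_x = −5/(2√P_x) = −5/(2·18.1934).
Point elasticity E = (dQ_d/dP_x)·(P_x/Q_d) = -0.1374 × 331/465.033 ≈ -0.098.
|E| < 1, so demand is inelastic at this price.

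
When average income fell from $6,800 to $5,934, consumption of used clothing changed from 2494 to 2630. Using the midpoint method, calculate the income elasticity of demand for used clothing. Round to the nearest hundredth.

-0.39

%ΔQ = (2630 − 2494)/[(2494+2630)/2] = 136/2562 ≈ 0.0531.
%ΔY = (5,934 − 6,800)/[(6,800+5,934)/2] = -866/6367 ≈ -0.1360.
E_I = %ΔQ/%ΔY ≈ -0.39.
E_I < 0: inferior good.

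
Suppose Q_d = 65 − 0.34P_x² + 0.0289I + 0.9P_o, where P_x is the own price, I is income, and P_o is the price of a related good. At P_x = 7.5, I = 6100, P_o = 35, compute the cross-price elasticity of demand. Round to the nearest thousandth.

0.124

Substituting, Q_d = 65 − 0.34(7.5)² + 0.0289(6100) + 0.9(35) = 65 − 19.125 + 176.29 + 31.5 = 253.665.
∂Q_d/∂P_o = +0.9, so E_xy = 0.9·(35/253.665) ≈ 0.124.
E_xy > 0: the goods are substitutes.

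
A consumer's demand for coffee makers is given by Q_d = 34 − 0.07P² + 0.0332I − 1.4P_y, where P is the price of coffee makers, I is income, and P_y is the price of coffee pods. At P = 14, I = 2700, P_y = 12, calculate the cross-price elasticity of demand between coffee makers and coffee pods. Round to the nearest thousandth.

Q_d = 34 − 0.07(14)² + 0.0332(2700) − 1.4(12) = 34 − 13.72 + 89.64 − 16.8 = 93.12.
∂Q_d/∂P_y = −1.4, so E_xy = -1.4·(12/93.12) ≈ -0.180.
E_xy < 0: the goods are complements.

-0.180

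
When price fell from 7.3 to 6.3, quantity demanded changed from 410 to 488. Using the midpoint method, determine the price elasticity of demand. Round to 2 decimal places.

%Δq = (488 − 410)/[(410 + 488)/2] = 78/449 ≈ 0.1737.
%Δp = (6.3 − 7.3)/[(7.3 + 6.3)/2] = -1/6.8 ≈ -0.1471.
Arc elasticity E = %Δq/%Δp ≈ 0.1737/-0.1471 ≈ -1.18.
|E| > 1: demand is elastic over this range.

-1.18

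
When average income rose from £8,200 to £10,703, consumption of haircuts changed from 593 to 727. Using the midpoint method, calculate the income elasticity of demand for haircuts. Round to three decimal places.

%ΔQ = (727 − 593)/[(593+727)/2] = 134/660 ≈ 0.2030.
%ΔM = (10,703 − 8,200)/[(8,200+10,703)/2] = 2503/9451.5 ≈ 0.2648.
E_I = %ΔQ/%ΔM ≈ 0.767.
E_I ∈ (0,1): normal good (necessity).

0.767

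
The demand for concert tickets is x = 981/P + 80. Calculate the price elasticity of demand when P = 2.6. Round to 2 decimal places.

-0.83

At P = 2.6, x = 457.3077.
dx/dP = −981/P² = −145.1183.
Point elasticity E = (dx/dP)·(P/x) = -145.1183 × 2.6/457.3077 ≈ -0.83.
|E| < 1, so demand is inelastic at this price.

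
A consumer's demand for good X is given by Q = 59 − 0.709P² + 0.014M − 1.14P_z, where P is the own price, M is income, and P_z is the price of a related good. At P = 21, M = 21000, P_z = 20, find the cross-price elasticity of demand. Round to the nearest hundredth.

Q = 59 − 0.709(21)² + 0.014(21000) − 1.14(20) = 59 − 312.669 + 294 − 22.8 = 17.531.
∂Q/∂P_z = −1.14, so E_xy = -1.14·(20/17.531) ≈ -1.30.
E_xy < 0: the goods are complements.

-1.30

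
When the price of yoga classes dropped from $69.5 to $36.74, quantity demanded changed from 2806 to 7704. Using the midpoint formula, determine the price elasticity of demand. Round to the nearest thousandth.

%Δq = (7704 − 2806)/[(2806 + 7704)/2] = 4898/5255 ≈ 0.9321.
%ΔP = (36.74 − 69.5)/[(69.5 + 36.74)/2] = -32.76/53.12 ≈ -0.6167.
Arc elasticity E = %Δq/%ΔP ≈ 0.9321/-0.6167 ≈ -1.511.
|E| > 1: demand is elastic over this range.

-1.511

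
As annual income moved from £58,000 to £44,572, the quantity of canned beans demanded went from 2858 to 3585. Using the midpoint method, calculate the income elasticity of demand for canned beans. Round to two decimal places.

%ΔQ = (3585 − 2858)/[(2858+3585)/2] = 727/3221.5 ≈ 0.2257.
%ΔI = (44,572 − 58,000)/[(58,000+44,572)/2] = -13428/51286 ≈ -0.2618.
E_I = %ΔQ/%ΔI ≈ -0.86.
E_I < 0: inferior good.

-0.86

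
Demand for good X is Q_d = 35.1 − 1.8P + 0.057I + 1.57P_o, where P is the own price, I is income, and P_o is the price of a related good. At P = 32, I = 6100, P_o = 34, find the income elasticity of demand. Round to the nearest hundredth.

Substituting, Q_d = 35.1 − 1.8(32) + 0.057(6100) + 1.57(34) = 35.1 − 57.6 + 347.7 + 53.38 = 378.58.
∂Q_d/∂I = +0.057, so E_I = 0.057·(6100/378.58) ≈ 0.92.
E_I ∈ (0,1): normal good (necessity).

0.92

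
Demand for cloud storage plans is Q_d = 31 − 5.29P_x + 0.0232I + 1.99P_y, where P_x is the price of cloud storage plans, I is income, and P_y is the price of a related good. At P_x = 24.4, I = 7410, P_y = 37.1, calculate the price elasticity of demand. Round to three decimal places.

Evaluating quantity at (P_x, I, P_y) gives Q_d = 31 − 5.29(24.4) + 0.0232(7410) + 1.99(37.1) = 31 − 129.076 + 171.912 + 73.829 = 147.665.
∂Q_d/∂P_x = −5.29, so E_p = (−5.29)·(24.4/147.665) ≈ -0.874.
|E_p| < 1: demand is inelastic.

-0.874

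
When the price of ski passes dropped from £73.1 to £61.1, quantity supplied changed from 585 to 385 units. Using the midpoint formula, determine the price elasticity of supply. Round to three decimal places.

%Δq = (385 − 585)/[(585 + 385)/2] = -200/485 ≈ -0.4124.
%ΔP = (61.1 − 73.1)/[(73.1 + 61.1)/2] = -12/67.1 ≈ -0.1788.
Arc elasticity E = %Δq/%ΔP ≈ -0.4124/-0.1788 ≈ 2.306.
|E| > 1: supply is elastic over this range.

2.306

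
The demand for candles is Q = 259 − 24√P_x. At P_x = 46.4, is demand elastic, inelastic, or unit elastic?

At P_x = 46.4, Q = 95.5179.
dQ/dP_x = −24/(2√P_x) = −24/(2·6.8118).
Point elasticity E = (dQ/dP_x)·(P_x/Q) = -1.7617 × 46.4/95.5179 ≈ -0.856.
|E| ≈ 0.856 < 1, so demand is inelastic.

inelastic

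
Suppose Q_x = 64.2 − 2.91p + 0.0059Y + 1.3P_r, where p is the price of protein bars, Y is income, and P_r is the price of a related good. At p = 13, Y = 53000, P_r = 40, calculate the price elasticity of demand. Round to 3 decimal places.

Evaluating quantity at (p, Y, P_r) gives Q_x = 64.2 − 2.91(13) + 0.0059(53000) + 1.3(40) = 64.2 − 37.83 + 312.7 + 52 = 391.07.
∂Q_x/∂p = −2.91, so E_p = (−2.91)·(13/391.07) ≈ -0.097.
|E_p| < 1: demand is inelastic.

-0.097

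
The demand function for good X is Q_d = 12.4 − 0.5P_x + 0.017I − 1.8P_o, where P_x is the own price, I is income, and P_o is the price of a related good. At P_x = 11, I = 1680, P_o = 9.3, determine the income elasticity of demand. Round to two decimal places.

Substituting, Q_d = 12.4 − 0.5(11) + 0.017(1680) − 1.8(9.3) = 12.4 − 5.5 + 28.56 − 16.74 = 18.72.
∂Q_d/∂I = +0.017, so E_I = 0.017·(1680/18.72) ≈ 1.53.
E_I > 1: normal good (luxury).

1.53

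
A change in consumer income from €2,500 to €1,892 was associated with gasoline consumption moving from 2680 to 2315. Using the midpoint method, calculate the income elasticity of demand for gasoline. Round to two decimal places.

0.53

%ΔQ = (2315 − 2680)/[(2680+2315)/2] = -365/2497.5 ≈ -0.1461.
%ΔI = (1,892 − 2,500)/[(2,500+1,892)/2] = -608/2196 ≈ -0.2769.
E_I = %ΔQ/%ΔI ≈ 0.53.
E_I ∈ (0,1): normal good (necessity).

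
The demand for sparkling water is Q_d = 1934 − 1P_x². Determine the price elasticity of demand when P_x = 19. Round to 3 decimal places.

At P_x = 19, Q_d = 1573.
dQ_d/dP_x = −2·1·P_x = −38.
Point elasticity E = (dQ_d/dP_x)·(P_x/Q_d) = -38 × 19/1573 ≈ -0.459.
|E| < 1, so demand is inelastic at this price.

-0.459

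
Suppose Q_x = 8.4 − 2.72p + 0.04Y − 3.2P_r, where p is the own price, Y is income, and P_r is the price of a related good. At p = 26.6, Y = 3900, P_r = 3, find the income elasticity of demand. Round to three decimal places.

1.892

At the given point, Q_x = 8.4 − 2.72(26.6) + 0.04(3900) − 3.2(3) = 8.4 − 72.352 + 156 − 9.6 = 82.448.
∂Q_x/∂Y = +0.04, so E_I = 0.04·(3900/82.448) ≈ 1.892.
E_I > 1: normal good (luxury).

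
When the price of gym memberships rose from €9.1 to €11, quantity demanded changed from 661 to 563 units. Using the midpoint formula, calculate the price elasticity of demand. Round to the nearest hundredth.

-0.85

%Δq = (563 − 661)/[(661 + 563)/2] = -98/612 ≈ -0.1601.
%ΔP = (11 − 9.1)/[(9.1 + 11)/2] = 1.9/10.05 ≈ 0.1891.
Arc elasticity E = %Δq/%ΔP ≈ -0.1601/0.1891 ≈ -0.85.
|E| < 1: demand is inelastic over this range.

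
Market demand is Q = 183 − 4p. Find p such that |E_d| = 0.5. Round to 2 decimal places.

15.25

Set −bp/(a − bp) = −0.5 ⇒ bp = 0.5(a − bp) ⇒ bp(1+0.5) = 0.5·a.
p = 0.5·183/(4·1.5) = 15.25.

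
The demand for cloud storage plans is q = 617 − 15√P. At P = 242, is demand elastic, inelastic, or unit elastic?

At P = 242, q = 383.6548.
dq/dP = −15/(2√P) = −15/(2·15.5563).
Point elasticity E = (dq/dP)·(P/q) = -0.4821 × 242/383.6548 ≈ -0.304.
|E| ≈ 0.304 < 1, so demand is inelastic.

inelastic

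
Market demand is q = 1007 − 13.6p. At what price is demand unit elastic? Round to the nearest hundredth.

For linear demand q = a − bp, E = −bp/(a − bp). |E| = 1 ⇒ bp = a − bp ⇒ p = a/(2b).
p = 1007/(2·13.6) ≈ 37.02.

37.02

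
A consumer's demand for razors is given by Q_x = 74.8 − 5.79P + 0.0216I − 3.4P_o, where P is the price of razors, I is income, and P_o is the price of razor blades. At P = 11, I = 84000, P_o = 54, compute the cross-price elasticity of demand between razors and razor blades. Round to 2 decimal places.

-0.11

Substituting, Q_x = 74.8 − 5.79(11) + 0.0216(84000) − 3.4(54) = 74.8 − 63.69 + 1814.4 − 183.6 = 1641.91.
∂Q_x/∂P_o = −3.4, so E_xy = -3.4·(54/1641.91) ≈ -0.11.
E_xy < 0: the goods are complements.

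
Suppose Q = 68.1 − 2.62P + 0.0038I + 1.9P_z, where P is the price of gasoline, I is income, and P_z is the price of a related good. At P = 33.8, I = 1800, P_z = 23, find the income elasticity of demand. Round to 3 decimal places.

0.227

Evaluating quantity at (P, I, P_z) gives Q = 68.1 − 2.62(33.8) + 0.0038(1800) + 1.9(23) = 68.1 − 88.556 + 6.84 + 43.7 = 30.084.
∂Q/∂I = +0.0038, so E_I = 0.0038·(1800/30.084) ≈ 0.227.
E_I ∈ (0,1): normal good (necessity).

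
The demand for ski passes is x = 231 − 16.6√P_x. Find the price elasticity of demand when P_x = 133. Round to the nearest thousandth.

At P_x = 133, x = 39.5595.
dx/dP_x = −16.6/(2√P_x) = −16.6/(2·11.5326).
Point elasticity E = (dx/dP_x)·(P_x/x) = -0.7197 × 133/39.5595 ≈ -2.420.
|E| > 1, so demand is elastic at this price.

-2.420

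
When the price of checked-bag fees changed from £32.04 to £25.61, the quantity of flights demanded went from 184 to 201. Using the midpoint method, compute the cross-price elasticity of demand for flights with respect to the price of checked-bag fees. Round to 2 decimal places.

%ΔQ_x = (201 − 184)/[(184+201)/2] = 17/192.5 ≈ 0.0883.
%ΔP_y = (25.61 − 32.04)/[(32.04+25.61)/2] ≈ -0.2231.
E_xy = 0.0883/-0.2231 ≈ -0.40.
E_xy < 0, so flights and checked-bag fees are complements.

-0.40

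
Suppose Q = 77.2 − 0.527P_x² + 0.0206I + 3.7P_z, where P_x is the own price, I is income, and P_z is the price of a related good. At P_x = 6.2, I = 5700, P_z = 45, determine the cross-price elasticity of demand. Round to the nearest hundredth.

Q = 77.2 − 0.527(6.2)² + 0.0206(5700) + 3.7(45) = 77.2 − 20.2579 + 117.42 + 166.5 = 340.8621.
∂Q/∂P_z = +3.7, so E_xy = 3.7·(45/340.8621) ≈ 0.49.
E_xy > 0: the goods are substitutes.

0.49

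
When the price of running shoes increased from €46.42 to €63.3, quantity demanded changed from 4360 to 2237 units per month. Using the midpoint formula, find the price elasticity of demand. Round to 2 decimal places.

%Δq = (2237 − 4360)/[(4360 + 2237)/2] = -2123/3298.5 ≈ -0.6436.
%ΔP = (63.3 − 46.42)/[(46.42 + 63.3)/2] = 16.88/54.86 ≈ 0.3077.
Arc elasticity E = %Δq/%ΔP ≈ -0.6436/0.3077 ≈ -2.09.
|E| > 1: demand is elastic over this range.

-2.09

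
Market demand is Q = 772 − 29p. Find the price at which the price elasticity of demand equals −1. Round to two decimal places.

13.31

For linear demand Q = a − bp, E = −bp/(a − bp). |E| = 1 ⇒ bp = a − bp ⇒ p = a/(2b).
p = 772/(2·29) ≈ 13.31.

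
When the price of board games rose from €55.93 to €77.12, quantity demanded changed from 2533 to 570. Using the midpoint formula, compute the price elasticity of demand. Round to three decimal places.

%ΔQ = (570 − 2533)/[(2533 + 570)/2] = -1963/1551.5 ≈ -1.2652.
%ΔP = (77.12 − 55.93)/[(55.93 + 77.12)/2] = 21.19/66.525 ≈ 0.3185.
Arc elasticity E = %ΔQ/%ΔP ≈ -1.2652/0.3185 ≈ -3.972.
|E| > 1: demand is elastic over this range.

-3.972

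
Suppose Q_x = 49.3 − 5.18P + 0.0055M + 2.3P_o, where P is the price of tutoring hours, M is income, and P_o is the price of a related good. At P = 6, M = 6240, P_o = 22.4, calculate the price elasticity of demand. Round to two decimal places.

Substituting, Q_x = 49.3 − 5.18(6) + 0.0055(6240) + 2.3(22.4) = 49.3 − 31.08 + 34.32 + 51.52 = 104.06.
∂Q_x/∂P = −5.18, so E_p = (−5.18)·(6/104.06) ≈ -0.30.
|E_p| < 1: demand is inelastic.

-0.30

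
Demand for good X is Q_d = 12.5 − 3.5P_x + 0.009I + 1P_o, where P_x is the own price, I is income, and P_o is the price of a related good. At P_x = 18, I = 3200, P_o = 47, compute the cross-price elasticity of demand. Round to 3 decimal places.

1.858

Substituting, Q_d = 12.5 − 3.5(18) + 0.009(3200) + 1(47) = 12.5 − 63 + 28.8 + 47 = 25.3.
∂Q_d/∂P_o = +1, so E_xy = 1·(47/25.3) ≈ 1.858.
E_xy > 0: the goods are substitutes.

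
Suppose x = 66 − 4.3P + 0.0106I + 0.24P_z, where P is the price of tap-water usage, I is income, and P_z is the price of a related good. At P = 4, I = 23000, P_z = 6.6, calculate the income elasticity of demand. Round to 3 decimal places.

0.829

Evaluating quantity at (P, I, P_z) gives x = 66 − 4.3(4) + 0.0106(23000) + 0.24(6.6) = 66 − 17.2 + 243.8 + 1.584 = 294.184.
∂x/∂I = +0.0106, so E_I = 0.0106·(23000/294.184) ≈ 0.829.
E_I ∈ (0,1): normal good (necessity).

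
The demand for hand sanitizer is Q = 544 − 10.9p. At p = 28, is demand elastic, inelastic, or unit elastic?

elastic

At p = 28, Q = 238.8.
dQ/dp = −10.9.
Point elasticity E = (dQ/dp)·(p/Q) = -10.9 × 28/238.8 ≈ -1.278.
|E| ≈ 1.278 > 1, so demand is elastic.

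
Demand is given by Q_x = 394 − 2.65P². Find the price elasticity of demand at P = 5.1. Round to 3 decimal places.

-0.424

At P = 5.1, Q_x = 325.0735.
dQ_x/dP = −2·2.65·P = −27.03.
Point elasticity E = (dQ_x/dP)·(P/Q_x) = -27.03 × 5.1/325.0735 ≈ -0.424.
|E| < 1, so demand is inelastic at this price.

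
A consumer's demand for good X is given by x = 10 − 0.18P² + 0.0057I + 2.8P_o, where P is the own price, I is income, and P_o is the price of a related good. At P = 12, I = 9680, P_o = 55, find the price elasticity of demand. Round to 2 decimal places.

At the given point, x = 10 − 0.18(12)² + 0.0057(9680) + 2.8(55) = 10 − 25.92 + 55.176 + 154 = 193.256.
∂x/∂P = −2·0.18·P = -4.32, so E_p = -4.32·(12/193.256) ≈ -0.27.
|E_p| < 1: demand is inelastic.

-0.27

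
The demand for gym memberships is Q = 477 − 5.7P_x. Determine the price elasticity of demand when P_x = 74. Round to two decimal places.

At P_x = 74, Q = 55.2.
dQ/dP_x = −5.7.
Point elasticity E = (dQ/dP_x)·(P_x/Q) = -5.7 × 74/55.2 ≈ -7.64.
|E| > 1, so demand is elastic at this price.

-7.64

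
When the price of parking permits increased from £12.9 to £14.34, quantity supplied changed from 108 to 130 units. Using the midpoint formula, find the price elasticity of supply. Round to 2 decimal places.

1.75

%ΔQ = (130 − 108)/[(108 + 130)/2] = 22/119 ≈ 0.1849.
%ΔP = (14.34 − 12.9)/[(12.9 + 14.34)/2] = 1.44/13.62 ≈ 0.1057.
Arc elasticity E = %ΔQ/%ΔP ≈ 0.1849/0.1057 ≈ 1.75.
|E| > 1: supply is elastic over this range.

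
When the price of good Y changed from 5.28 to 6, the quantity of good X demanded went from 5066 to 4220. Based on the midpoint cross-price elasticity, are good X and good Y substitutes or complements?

%ΔQ_x = (4220 − 5066)/[(5066+4220)/2] = -846/4643 ≈ -0.1822.
%ΔP_y = (6 − 5.28)/[(5.28+6)/2] ≈ 0.1277.
E_xy = -0.1822/0.1277 ≈ -1.427.
E_xy < 0, so the goods are complements.

complements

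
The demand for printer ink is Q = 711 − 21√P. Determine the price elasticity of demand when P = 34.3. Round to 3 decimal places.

At P = 34.3, Q = 588.011.
dQ/dP = −21/(2√P) = −21/(2·5.8566).
Point elasticity E = (dQ/dP)·(P/Q) = -1.7928 × 34.3/588.011 ≈ -0.105.
|E| < 1, so demand is inelastic at this price.

-0.105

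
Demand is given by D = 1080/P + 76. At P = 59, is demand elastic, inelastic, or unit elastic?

At P = 59, D = 94.3051.
dD/dP = −1080/P² = −0.3103.
Point elasticity E = (dD/dP)·(P/D) = -0.3103 × 59/94.3051 ≈ -0.194.
|E| ≈ 0.194 < 1, so demand is inelastic.

inelastic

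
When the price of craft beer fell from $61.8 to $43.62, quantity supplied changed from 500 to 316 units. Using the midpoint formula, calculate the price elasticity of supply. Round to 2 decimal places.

%ΔQ = (316 − 500)/[(500 + 316)/2] = -184/408 ≈ -0.4510.
%Δp = (43.62 − 61.8)/[(61.8 + 43.62)/2] = -18.18/52.71 ≈ -0.3449.
Arc elasticity E = %ΔQ/%Δp ≈ -0.4510/-0.3449 ≈ 1.31.
|E| > 1: supply is elastic over this range.

1.31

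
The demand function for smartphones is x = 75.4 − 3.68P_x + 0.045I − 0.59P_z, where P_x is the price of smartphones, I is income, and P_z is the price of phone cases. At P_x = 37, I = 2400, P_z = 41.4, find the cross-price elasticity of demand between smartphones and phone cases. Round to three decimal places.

Evaluating quantity at (P_x, I, P_z) gives x = 75.4 − 3.68(37) + 0.045(2400) − 0.59(41.4) = 75.4 − 136.16 + 108 − 24.426 = 22.814.
∂x/∂P_z = −0.59, so E_xy = -0.59·(41.4/22.814) ≈ -1.071.
E_xy < 0: the goods are complements.

-1.071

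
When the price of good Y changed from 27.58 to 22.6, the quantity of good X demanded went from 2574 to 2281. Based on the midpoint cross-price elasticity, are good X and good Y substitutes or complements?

%ΔQ_x = (2281 − 2574)/[(2574+2281)/2] = -293/2427.5 ≈ -0.1207.
%ΔP_y = (22.6 − 27.58)/[(27.58+22.6)/2] ≈ -0.1985.
E_xy = -0.1207/-0.1985 ≈ 0.608.
E_xy > 0, so the goods are substitutes.

substitutes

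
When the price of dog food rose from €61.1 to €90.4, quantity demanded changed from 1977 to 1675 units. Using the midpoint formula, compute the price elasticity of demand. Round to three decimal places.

%Δq = (1675 − 1977)/[(1977 + 1675)/2] = -302/1826 ≈ -0.1654.
%Δp = (90.4 − 61.1)/[(61.1 + 90.4)/2] = 29.3/75.75 ≈ 0.3868.
Arc elasticity E = %Δq/%Δp ≈ -0.1654/0.3868 ≈ -0.428.
|E| < 1: demand is inelastic over this range.

-0.428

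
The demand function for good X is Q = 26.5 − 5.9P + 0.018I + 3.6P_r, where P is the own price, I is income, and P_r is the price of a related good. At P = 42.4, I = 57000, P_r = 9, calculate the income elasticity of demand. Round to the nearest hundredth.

1.23

First evaluate Q: 26.5 − 5.9(42.4) + 0.018(57000) + 3.6(9) = 26.5 − 250.16 + 1026 + 32.4 = 834.74.
∂Q/∂I = +0.018, so E_I = 0.018·(57000/834.74) ≈ 1.23.
E_I > 1: normal good (luxury).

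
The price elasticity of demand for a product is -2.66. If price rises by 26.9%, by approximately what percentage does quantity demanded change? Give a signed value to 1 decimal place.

-71.6

%ΔQ ≈ E × %ΔP = (-2.66) × (26.9%) ≈ -71.6%.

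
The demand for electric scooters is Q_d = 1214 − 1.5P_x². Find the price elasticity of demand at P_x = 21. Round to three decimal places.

-2.395

At P_x = 21, Q_d = 552.5.
dQ_d/dP_x = −2·1.5·P_x = −63.
Point elasticity E = (dQ_d/dP_x)·(P_x/Q_d) = -63 × 21/552.5 ≈ -2.395.
|E| > 1, so demand is elastic at this price.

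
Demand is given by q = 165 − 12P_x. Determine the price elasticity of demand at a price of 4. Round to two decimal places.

-0.41

At P_x = 4, q = 117.
dq/dP_x = −12.
Point elasticity E = (dq/dP_x)·(P_x/q) = -12 × 4/117 ≈ -0.41.
|E| < 1, so demand is inelastic at this price.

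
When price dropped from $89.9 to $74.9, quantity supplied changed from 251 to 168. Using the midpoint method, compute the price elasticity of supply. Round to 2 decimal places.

2.18

%ΔQ = (168 − 251)/[(251 + 168)/2] = -83/209.5 ≈ -0.3962.
%Δp = (74.9 − 89.9)/[(89.9 + 74.9)/2] = -15/82.4 ≈ -0.1820.
Arc elasticity E = %ΔQ/%Δp ≈ -0.3962/-0.1820 ≈ 2.18.
|E| > 1: supply is elastic over this range.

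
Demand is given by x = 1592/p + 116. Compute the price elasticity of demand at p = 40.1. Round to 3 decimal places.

At p = 40.1, x = 155.7007.
dx/dp = −1592/p² = −0.99.
Point elasticity E = (dx/dp)·(p/x) = -0.99 × 40.1/155.7007 ≈ -0.255.
|E| < 1, so demand is inelastic at this price.

-0.255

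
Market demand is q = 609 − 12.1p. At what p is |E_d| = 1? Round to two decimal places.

For linear demand q = a − bp, E = −bp/(a − bp). |E| = 1 ⇒ bp = a − bp ⇒ p = a/(2b).
p = 609/(2·12.1) ≈ 25.17.

25.17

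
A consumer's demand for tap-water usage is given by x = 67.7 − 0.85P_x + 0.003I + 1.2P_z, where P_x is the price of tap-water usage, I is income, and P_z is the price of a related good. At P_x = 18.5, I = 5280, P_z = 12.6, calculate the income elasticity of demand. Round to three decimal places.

0.191

Evaluating quantity at (P_x, I, P_z) gives x = 67.7 − 0.85(18.5) + 0.003(5280) + 1.2(12.6) = 67.7 − 15.725 + 15.84 + 15.12 = 82.935.
∂x/∂I = +0.003, so E_I = 0.003·(5280/82.935) ≈ 0.191.
E_I ∈ (0,1): normal good (necessity).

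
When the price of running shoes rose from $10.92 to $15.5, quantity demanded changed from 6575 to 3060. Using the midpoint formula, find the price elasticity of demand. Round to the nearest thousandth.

%Δq = (3060 − 6575)/[(6575 + 3060)/2] = -3515/4817.5 ≈ -0.7296.
%ΔP = (15.5 − 10.92)/[(10.92 + 15.5)/2] = 4.58/13.21 ≈ 0.3467.
Arc elasticity E = %Δq/%ΔP ≈ -0.7296/0.3467 ≈ -2.104.
|E| > 1: demand is elastic over this range.

-2.104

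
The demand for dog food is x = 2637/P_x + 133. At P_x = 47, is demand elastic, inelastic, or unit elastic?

inelastic

At P_x = 47, x = 189.1064.
dx/dP_x = −2637/P_x² = −1.1938.
Point elasticity E = (dx/dP_x)·(P_x/x) = -1.1938 × 47/189.1064 ≈ -0.297.
|E| ≈ 0.297 < 1, so demand is inelastic.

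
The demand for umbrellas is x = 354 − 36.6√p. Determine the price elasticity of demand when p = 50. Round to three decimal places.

At p = 50, x = 95.1989.
dx/dp = −36.6/(2√p) = −36.6/(2·7.0711).
Point elasticity E = (dx/dp)·(p/x) = -2.588 × 50/95.1989 ≈ -1.359.
|E| > 1, so demand is elastic at this price.

-1.359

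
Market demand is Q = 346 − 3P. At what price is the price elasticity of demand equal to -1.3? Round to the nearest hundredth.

65.19

Set −bP/(a − bP) = −1.3 ⇒ bP = 1.3(a − bP) ⇒ bP(1+1.3) = 1.3·a.
P = 1.3·346/(3·2.3) ≈ 65.19.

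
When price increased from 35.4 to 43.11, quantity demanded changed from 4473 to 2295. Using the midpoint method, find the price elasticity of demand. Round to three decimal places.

-3.277

%ΔQ = (2295 − 4473)/[(4473 + 2295)/2] = -2178/3384 ≈ -0.6436.
%Δp = (43.11 − 35.4)/[(35.4 + 43.11)/2] = 7.71/39.255 ≈ 0.1964.
Arc elasticity E = %ΔQ/%Δp ≈ -0.6436/0.1964 ≈ -3.277.
|E| > 1: demand is elastic over this range.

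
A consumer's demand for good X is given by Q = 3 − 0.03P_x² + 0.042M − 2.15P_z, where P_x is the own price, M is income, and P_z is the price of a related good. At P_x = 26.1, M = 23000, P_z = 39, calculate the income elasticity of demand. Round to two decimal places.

1.12

Q = 3 − 0.03(26.1)² + 0.042(23000) − 2.15(39) = 3 − 20.4363 + 966 − 83.85 = 864.7137.
∂Q/∂M = +0.042, so E_I = 0.042·(23000/864.7137) ≈ 1.12.
E_I > 1: normal good (luxury).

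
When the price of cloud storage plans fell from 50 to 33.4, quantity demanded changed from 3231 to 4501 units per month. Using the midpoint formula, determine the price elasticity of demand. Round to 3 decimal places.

-0.825

%Δq = (4501 − 3231)/[(3231 + 4501)/2] = 1270/3866 ≈ 0.3285.
%ΔP = (33.4 − 50)/[(50 + 33.4)/2] = -16.6/41.7 ≈ -0.3981.
Arc elasticity E = %Δq/%ΔP ≈ 0.3285/-0.3981 ≈ -0.825.
|E| < 1: demand is inelastic over this range.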